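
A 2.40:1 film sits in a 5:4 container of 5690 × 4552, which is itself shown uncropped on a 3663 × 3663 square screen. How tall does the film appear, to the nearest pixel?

2.40:1 in 5690×4552: fills the width, so the film is 5690.00 × 2370.83.
5:4 in 3663×3663: fills the width, so the intermediate becomes 3663.00 × 2930.40 — a scale of ×0.6438.
The film scales with it: height 2370.83 × 0.6438 ≈ 1526.25.

1526 px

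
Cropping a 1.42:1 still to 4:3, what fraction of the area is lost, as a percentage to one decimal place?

6.1%

Going from 1.42:1 to 4:3 means cutting width while keeping height.
(1.333)/(1.420) ≈ 0.939 of the area survives, leaving 6.10% discarded.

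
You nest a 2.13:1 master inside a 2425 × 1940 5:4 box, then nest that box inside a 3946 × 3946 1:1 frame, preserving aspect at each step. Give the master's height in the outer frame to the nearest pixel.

2.13:1 in 2425×1940: fills the width, so the master is 2425.00 × 1138.50.
The 5:4 canvas is width-limited in 3946×3946, giving 3946.00 × 3156.80; scale factor 1.6272.
So the master's height is 1138.50 × 1.6272 ≈ 1852.58.

1853 px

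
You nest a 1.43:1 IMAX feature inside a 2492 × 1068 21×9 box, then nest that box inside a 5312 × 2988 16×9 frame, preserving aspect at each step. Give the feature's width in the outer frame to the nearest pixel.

First fit — 1.43:1 IMAX into 2492×1068 spans the height: 1527.24 × 1068.00.
21×9 in 5312×2988: fills the width, so the intermediate becomes 5312.00 × 2276.57 — a scale of ×2.1316.
So the feature's width is 1527.24 × 2.1316 ≈ 3255.50.

3255 px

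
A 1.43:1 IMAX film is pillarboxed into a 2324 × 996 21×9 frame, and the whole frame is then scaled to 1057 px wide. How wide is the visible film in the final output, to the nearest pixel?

Fitted into 2324×996, the film spans the height; its width is 996 × 1.430 ≈ 1424.28 px.
Resizing to 1057 px wide multiplies everything by 0.4548: 1424.28 → 647.79 px.

648 px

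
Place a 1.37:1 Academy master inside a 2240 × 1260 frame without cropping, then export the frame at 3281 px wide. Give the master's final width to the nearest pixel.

In the 2240×1260 frame the master fills the height: width = 1260 × 1.370 ≈ 1726.20 px.
Scaling 2240 → 3281 is ×1.4647, so the width becomes 1726.20 × 1.4647 ≈ 2528.42 px.

2528 px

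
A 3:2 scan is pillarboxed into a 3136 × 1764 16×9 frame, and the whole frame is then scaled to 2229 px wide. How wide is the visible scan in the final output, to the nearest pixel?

1881 px

In the 3136×1764 frame the scan fills the height: width = 1764 × 3/2 ≈ 2646.00 px.
The frame scales by 2229/3136 = 0.7108; 2646.00 × 0.7108 ≈ 1880.72 px.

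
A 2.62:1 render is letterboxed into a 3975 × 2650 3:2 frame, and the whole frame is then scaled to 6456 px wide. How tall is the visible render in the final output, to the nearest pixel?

In the 3975×2650 frame the render fills the width: height = 3975 / 2.620 ≈ 1517.18 px.
Scaling 3975 → 6456 is ×1.6242, so the height becomes 1517.18 × 1.6242 ≈ 2464.12 px.

2464 px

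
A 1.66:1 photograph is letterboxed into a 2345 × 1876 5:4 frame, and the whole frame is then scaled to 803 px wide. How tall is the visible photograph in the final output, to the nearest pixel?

Fitted into 2345×1876, the photograph spans the width; its height is 2345 / 1.660 ≈ 1412.65 px.
The frame scales by 803/2345 = 0.3424; 1412.65 × 0.3424 ≈ 483.73 px.

484 px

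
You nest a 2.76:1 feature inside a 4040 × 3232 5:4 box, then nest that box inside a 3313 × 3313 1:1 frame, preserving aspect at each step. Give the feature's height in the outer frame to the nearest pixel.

2.76:1 in 4040×3232: fills the width, so the feature is 4040.00 × 1463.77.
The 5:4 canvas is width-limited in 3313×3313, giving 3313.00 × 2650.40; scale factor 0.8200.
The feature scales with it: height 1463.77 × 0.8200 ≈ 1200.36.

1200 px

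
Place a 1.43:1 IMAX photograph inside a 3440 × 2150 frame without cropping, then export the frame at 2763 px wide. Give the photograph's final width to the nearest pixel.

2469 px

Fitted into 3440×2150, the photograph spans the height; its width is 2150 × 1.430 ≈ 3074.50 px.
The frame scales by 2763/3440 = 0.8032; 3074.50 × 0.8032 ≈ 2469.43 px.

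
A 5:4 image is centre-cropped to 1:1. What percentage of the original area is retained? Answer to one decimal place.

1:1 is narrower than 5:4, so the crop keeps the full height and trims the width.
Area ratio = (1.000)/(1.250) = 80.00% retained.

80.0%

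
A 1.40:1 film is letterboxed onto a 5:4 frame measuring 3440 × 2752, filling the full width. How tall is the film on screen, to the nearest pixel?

Content height = 3440 / 1.400 ≈ 2457.14 px.

2457 px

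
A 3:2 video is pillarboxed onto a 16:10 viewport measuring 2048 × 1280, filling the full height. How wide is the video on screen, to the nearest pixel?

1920 px

Content width = 1280 × 3/2 ≈ 1920.00 px.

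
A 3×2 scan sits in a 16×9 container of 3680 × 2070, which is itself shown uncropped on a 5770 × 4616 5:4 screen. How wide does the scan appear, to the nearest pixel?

3×2 in 3680×2070: fills the height, so the scan is 3105.00 × 2070.00.
16×9 in 5770×4616: fills the width, so the intermediate becomes 5770.00 × 3245.62 — a scale of ×1.5679.
So the scan's width is 3105.00 × 1.5679 ≈ 4868.44.

4868 px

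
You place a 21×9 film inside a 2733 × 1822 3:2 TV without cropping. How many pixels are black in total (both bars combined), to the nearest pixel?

1778402 pixels

21×9 is wider than 3:2, so it spans the full width.
That makes the image 1171.2857 px tall (2733 × 9/21).
1822 − 1171.2857 = 650.7143 px of bars.
Bar area = 650.7143 × 2733 ≈ 1778402 px.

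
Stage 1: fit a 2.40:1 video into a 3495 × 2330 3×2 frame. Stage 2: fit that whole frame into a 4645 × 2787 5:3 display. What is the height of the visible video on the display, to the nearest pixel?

1742 px

2.40:1 in 3495×2330: fills the width, so the video is 3495.00 × 1456.25.
3×2 in 4645×2787: fills the height, so the intermediate becomes 4180.50 × 2787.00 — a scale of ×1.1961.
Applying the same ×1.1961: 1456.25 → 1741.88.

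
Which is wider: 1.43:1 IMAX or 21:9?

1.43 and 21:9 = 2.333; 2.333 > 1.43.

21:9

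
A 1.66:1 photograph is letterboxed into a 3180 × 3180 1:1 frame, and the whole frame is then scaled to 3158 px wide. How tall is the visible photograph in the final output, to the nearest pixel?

Fitted into 3180×3180, the photograph spans the width; its height is 3180 / 1.660 ≈ 1915.66 px.
The frame scales by 3158/3180 = 0.9931; 1915.66 × 0.9931 ≈ 1902.41 px.

1902 px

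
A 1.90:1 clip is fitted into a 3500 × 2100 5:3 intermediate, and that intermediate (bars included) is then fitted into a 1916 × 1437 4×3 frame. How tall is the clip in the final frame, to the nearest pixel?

1008 px

First fit — 1.90:1 into 3500×2100 spans the width: 3500.00 × 1842.11.
Second fit — the 5:3 canvas into 1916×1437 spans the width: 1916.00 × 1149.60 (×0.5474 from 3500×2100).
So the clip's height is 1842.11 × 0.5474 ≈ 1008.42.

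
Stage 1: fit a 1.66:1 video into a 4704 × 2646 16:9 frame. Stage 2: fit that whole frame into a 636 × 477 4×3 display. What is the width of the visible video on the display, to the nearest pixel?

First fit — 1.66:1 into 4704×2646 spans the height: 4392.36 × 2646.00.
The 16:9 canvas is width-limited in 636×477, giving 636.00 × 357.75; scale factor 0.1352.
So the video's width is 4392.36 × 0.1352 ≈ 593.87.

594 px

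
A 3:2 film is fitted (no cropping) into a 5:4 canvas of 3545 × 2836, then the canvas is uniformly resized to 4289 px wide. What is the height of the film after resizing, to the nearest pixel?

At 3545×2836 the film is width-limited, so height = 3545 × 2/3 ≈ 2363.33 px.
Resizing to 4289 px wide multiplies everything by 1.2099: 2363.33 → 2859.33 px.

2859 px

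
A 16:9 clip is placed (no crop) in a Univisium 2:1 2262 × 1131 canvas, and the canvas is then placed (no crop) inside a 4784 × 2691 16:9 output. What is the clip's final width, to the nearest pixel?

Inside the 2262×1131 canvas the clip is height-limited at 2010.67 × 1131.00.
The Univisium 2:1 canvas is width-limited in 4784×2691, giving 4784.00 × 2392.00; scale factor 2.1149.
Applying the same ×2.1149: 2010.67 → 4252.44.

4252 px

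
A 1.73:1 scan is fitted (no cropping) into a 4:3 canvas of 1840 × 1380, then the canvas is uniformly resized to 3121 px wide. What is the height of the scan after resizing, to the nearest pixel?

1804 px

At 1840×1380 the scan is width-limited, so height = 1840 / 1.730 ≈ 1063.58 px.
Resizing to 3121 px wide multiplies everything by 1.6962: 1063.58 → 1804.05 px.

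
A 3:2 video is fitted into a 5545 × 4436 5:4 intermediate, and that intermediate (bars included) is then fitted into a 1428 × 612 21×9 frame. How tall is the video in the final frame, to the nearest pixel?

510 px

First fit — 3:2 into 5545×4436 spans the width: 5545.00 × 3696.67.
The 5:4 canvas is height-limited in 1428×612, giving 765.00 × 612.00; scale factor 0.1380.
Applying the same ×0.1380: 3696.67 → 510.00.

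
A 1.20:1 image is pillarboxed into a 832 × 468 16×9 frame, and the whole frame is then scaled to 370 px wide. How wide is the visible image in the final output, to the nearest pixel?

250 px

At 832×468 the image is height-limited, so width = 468 × 1.200 ≈ 561.60 px.
Scaling 832 → 370 is ×0.4447, so the width becomes 561.60 × 0.4447 ≈ 249.75 px.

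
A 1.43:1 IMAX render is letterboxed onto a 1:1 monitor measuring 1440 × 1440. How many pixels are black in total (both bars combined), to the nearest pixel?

623530 pixels

1.43:1 IMAX (1.430) > 1:1 (1.000), so the render fills the width.
Content height = 1440 / 1.430 ≈ 1006.9930 px.
Leftover height: 1440 − 1006.9930 = 433.0070 px.
Across the 1440-px span: 433.0070 × 1440 ≈ 623530 px.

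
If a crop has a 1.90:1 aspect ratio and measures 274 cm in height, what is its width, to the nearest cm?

274 × 1.900 = 520.60.

521 cm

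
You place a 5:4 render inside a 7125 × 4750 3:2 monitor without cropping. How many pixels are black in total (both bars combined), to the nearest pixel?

5:4 (1.250) < 3:2 (1.500), so the render fills the height.
That makes the image 5937.5000 px wide (4750 × 5/4).
7125 − 5937.5000 = 1187.5000 px of bars.
Across the 4750-px span: 1187.5000 × 4750 ≈ 5640625 px.

5640625 pixels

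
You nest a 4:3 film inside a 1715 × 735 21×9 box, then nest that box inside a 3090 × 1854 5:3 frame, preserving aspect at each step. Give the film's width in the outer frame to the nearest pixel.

Inside the 1715×735 canvas the film is height-limited at 980.00 × 735.00.
Second fit — the 21×9 canvas into 3090×1854 spans the width: 3090.00 × 1324.29 (×1.8017 from 1715×735).
So the film's width is 980.00 × 1.8017 ≈ 1765.71.

1766 px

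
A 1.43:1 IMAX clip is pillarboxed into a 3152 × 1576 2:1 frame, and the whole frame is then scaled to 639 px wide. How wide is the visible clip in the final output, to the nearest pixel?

457 px

At 3152×1576 the clip is height-limited, so width = 1576 × 1.430 ≈ 2253.68 px.
Resizing to 639 px wide multiplies everything by 0.2027: 2253.68 → 456.88 px.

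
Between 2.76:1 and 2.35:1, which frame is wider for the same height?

2.76 and 2.35; 2.76 > 2.35.

2.76:1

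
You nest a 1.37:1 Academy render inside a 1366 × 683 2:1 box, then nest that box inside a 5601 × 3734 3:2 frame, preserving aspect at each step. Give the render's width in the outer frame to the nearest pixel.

3837 px

First fit — 1.37:1 Academy into 1366×683 spans the height: 935.71 × 683.00.
Second fit — the 2:1 canvas into 5601×3734 spans the width: 5601.00 × 2800.50 (×4.1003 from 1366×683).
The render scales with it: width 935.71 × 4.1003 ≈ 3836.68.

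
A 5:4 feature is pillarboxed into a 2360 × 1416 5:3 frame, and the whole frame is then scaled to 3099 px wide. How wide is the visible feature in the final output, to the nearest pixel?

At 2360×1416 the feature is height-limited, so width = 1416 × 5/4 ≈ 1770.00 px.
Resizing to 3099 px wide multiplies everything by 1.3131: 1770.00 → 2324.25 px.

2324 px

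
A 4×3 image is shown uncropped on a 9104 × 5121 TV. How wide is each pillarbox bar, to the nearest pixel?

4×3 is narrower than 16:9, so it spans the full height.
The image is 5121 × 4/3 ≈ 6828.00 px wide.
Black = 9104 − 6828.00 = 2276.00 px, or 1138.00 per bar.

1138 px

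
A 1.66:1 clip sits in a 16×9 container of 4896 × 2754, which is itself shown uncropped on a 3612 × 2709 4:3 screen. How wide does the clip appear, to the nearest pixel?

Inside the 4896×2754 canvas the clip is height-limited at 4571.64 × 2754.00.
Second fit — the 16×9 canvas into 3612×2709 spans the width: 3612.00 × 2031.75 (×0.7377 from 4896×2754).
So the clip's width is 4571.64 × 0.7377 ≈ 3372.70.

3373 px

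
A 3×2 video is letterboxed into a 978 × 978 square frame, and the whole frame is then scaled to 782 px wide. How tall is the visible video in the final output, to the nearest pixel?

521 px

In the 978×978 frame the video fills the width: height = 978 × 2/3 ≈ 652.00 px.
Scaling 978 → 782 is ×0.7996, so the height becomes 652.00 × 0.7996 ≈ 521.33 px.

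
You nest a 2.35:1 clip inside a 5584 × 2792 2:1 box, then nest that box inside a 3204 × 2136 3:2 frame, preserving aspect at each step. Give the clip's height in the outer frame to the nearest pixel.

First fit — 2.35:1 into 5584×2792 spans the width: 5584.00 × 2376.17.
2:1 in 3204×2136: fills the width, so the intermediate becomes 3204.00 × 1602.00 — a scale of ×0.5738.
So the clip's height is 2376.17 × 0.5738 ≈ 1363.40.

1363 px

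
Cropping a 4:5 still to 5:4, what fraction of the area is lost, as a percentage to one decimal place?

36.0%

5:4 is wider than 4:5, so the crop keeps the full width and trims the height.
Fraction kept = (0.800)/(1.250) ≈ 64.00%, so 36.00% is lost.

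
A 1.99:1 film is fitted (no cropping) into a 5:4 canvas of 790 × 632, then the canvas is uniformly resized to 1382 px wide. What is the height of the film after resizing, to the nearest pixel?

694 px

At 790×632 the film is width-limited, so height = 790 / 1.990 ≈ 396.98 px.
The frame scales by 1382/790 = 1.7494; 396.98 × 1.7494 ≈ 694.47 px.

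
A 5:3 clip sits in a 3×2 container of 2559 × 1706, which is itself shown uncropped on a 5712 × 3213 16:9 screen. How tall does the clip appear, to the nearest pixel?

2892 px

Inside the 2559×1706 canvas the clip is width-limited at 2559.00 × 1535.40.
3×2 in 5712×3213: fills the height, so the intermediate becomes 4819.50 × 3213.00 — a scale of ×1.8834.
So the clip's height is 1535.40 × 1.8834 ≈ 2891.70.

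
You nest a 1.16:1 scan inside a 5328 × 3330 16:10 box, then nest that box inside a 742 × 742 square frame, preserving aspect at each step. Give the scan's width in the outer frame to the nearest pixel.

Inside the 5328×3330 canvas the scan is height-limited at 3862.80 × 3330.00.
16:10 in 742×742: fills the width, so the intermediate becomes 742.00 × 463.75 — a scale of ×0.1393.
So the scan's width is 3862.80 × 0.1393 ≈ 537.95.

538 px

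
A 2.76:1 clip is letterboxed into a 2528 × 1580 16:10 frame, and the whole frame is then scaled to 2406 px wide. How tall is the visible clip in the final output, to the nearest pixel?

Fitted into 2528×1580, the clip spans the width; its height is 2528 / 2.760 ≈ 915.94 px.
Scaling 2528 → 2406 is ×0.9517, so the height becomes 915.94 × 0.9517 ≈ 871.74 px.

872 px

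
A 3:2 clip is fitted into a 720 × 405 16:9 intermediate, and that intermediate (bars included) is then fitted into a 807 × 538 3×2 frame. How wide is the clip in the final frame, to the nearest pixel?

First fit — 3:2 into 720×405 spans the height: 607.50 × 405.00.
Second fit — the 16:9 canvas into 807×538 spans the width: 807.00 × 453.94 (×1.1208 from 720×405).
Applying the same ×1.1208: 607.50 → 680.91.

681 px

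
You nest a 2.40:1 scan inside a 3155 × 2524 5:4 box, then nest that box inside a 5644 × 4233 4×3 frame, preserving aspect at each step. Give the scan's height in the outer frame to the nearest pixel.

2.40:1 in 3155×2524: fills the width, so the scan is 3155.00 × 1314.58.
5:4 in 5644×4233: fills the height, so the intermediate becomes 5291.25 × 4233.00 — a scale of ×1.6771.
So the scan's height is 1314.58 × 1.6771 ≈ 2204.69.

2205 px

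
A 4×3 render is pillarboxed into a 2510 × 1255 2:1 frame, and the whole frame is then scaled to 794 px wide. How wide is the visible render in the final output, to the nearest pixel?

At 2510×1255 the render is height-limited, so width = 1255 × 4/3 ≈ 1673.33 px.
The frame scales by 794/2510 = 0.3163; 1673.33 × 0.3163 ≈ 529.33 px.

529 px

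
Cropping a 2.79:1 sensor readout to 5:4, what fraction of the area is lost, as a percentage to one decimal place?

Going from 2.79:1 to 5:4 means cutting width while keeping height.
Area ratio = (1.250)/(2.790) = 44.80%; the remaining 55.20% is cropped out.

55.2%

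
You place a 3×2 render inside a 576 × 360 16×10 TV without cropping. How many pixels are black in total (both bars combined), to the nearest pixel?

3×2 is narrower than 16×10, so it spans the full height.
Content width = 360 × 3/2 ≈ 540.0000 px.
Leftover width: 576 − 540.0000 = 36.0000 px.
Across the 360-px span: 36.0000 × 360 ≈ 12960 px.

12960 pixels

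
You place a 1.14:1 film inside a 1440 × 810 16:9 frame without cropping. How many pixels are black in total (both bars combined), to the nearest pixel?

418446 pixels

1.14:1 (1.140) < 16:9 (1.778), so the film fills the height.
Content width = 810 × 1.140 ≈ 923.4000 px.
1440 − 923.4000 = 516.6000 px of bars.
Across the 810-px span: 516.6000 × 810 ≈ 418446 px.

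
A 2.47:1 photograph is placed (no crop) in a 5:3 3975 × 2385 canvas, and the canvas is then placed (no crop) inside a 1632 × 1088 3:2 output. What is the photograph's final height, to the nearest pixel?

661 px

First fit — 2.47:1 into 3975×2385 spans the width: 3975.00 × 1609.31.
The 5:3 canvas is width-limited in 1632×1088, giving 1632.00 × 979.20; scale factor 0.4106.
Applying the same ×0.4106: 1609.31 → 660.73.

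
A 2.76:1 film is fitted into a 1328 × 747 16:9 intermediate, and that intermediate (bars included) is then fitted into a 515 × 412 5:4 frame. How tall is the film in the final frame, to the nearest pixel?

187 px

First fit — 2.76:1 into 1328×747 spans the width: 1328.00 × 481.16.
Second fit — the 16:9 canvas into 515×412 spans the width: 515.00 × 289.69 (×0.3878 from 1328×747).
The film scales with it: height 481.16 × 0.3878 ≈ 186.59.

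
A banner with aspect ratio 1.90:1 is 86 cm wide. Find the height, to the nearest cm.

At 1.90:1, 86 / 1.900 ≈ 45.26.

45 cm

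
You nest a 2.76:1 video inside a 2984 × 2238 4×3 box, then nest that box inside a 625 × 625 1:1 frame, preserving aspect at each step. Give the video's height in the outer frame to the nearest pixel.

2.76:1 in 2984×2238: fills the width, so the video is 2984.00 × 1081.16.
The 4×3 canvas is width-limited in 625×625, giving 625.00 × 468.75; scale factor 0.2095.
The video scales with it: height 1081.16 × 0.2095 ≈ 226.45.

226 px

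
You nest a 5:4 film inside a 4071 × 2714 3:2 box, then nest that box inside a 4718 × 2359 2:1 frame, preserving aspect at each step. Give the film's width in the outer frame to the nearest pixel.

Inside the 4071×2714 canvas the film is height-limited at 3392.50 × 2714.00.
Second fit — the 3:2 canvas into 4718×2359 spans the height: 3538.50 × 2359.00 (×0.8692 from 4071×2714).
The film scales with it: width 3392.50 × 0.8692 ≈ 2948.75.

2949 px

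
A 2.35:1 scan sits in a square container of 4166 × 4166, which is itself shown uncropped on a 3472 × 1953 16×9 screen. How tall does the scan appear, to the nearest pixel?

2.35:1 in 4166×4166: fills the width, so the scan is 4166.00 × 1772.77.
The square canvas is height-limited in 3472×1953, giving 1953.00 × 1953.00; scale factor 0.4688.
Applying the same ×0.4688: 1772.77 → 831.06.

831 px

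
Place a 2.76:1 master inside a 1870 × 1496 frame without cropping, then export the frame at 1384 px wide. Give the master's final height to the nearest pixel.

501 px

Fitted into 1870×1496, the master spans the width; its height is 1870 / 2.760 ≈ 677.54 px.
The frame scales by 1384/1870 = 0.7401; 677.54 × 0.7401 ≈ 501.45 px.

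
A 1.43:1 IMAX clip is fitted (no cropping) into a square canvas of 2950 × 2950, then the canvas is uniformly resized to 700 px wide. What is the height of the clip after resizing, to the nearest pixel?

490 px

At 2950×2950 the clip is width-limited, so height = 2950 / 1.430 ≈ 2062.94 px.
Resizing to 700 px wide multiplies everything by 0.2373: 2062.94 → 489.51 px.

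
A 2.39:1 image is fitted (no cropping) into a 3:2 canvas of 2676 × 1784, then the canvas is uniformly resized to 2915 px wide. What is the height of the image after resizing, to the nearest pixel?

1220 px

Fitted into 2676×1784, the image spans the width; its height is 2676 / 2.390 ≈ 1119.67 px.
Resizing to 2915 px wide multiplies everything by 1.0893: 1119.67 → 1219.67 px.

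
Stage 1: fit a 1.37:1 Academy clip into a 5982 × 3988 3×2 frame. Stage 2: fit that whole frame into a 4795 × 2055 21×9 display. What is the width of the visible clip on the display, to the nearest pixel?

2815 px

Inside the 5982×3988 canvas the clip is height-limited at 5463.56 × 3988.00.
Second fit — the 3×2 canvas into 4795×2055 spans the height: 3082.50 × 2055.00 (×0.5153 from 5982×3988).
Applying the same ×0.5153: 5463.56 → 2815.35.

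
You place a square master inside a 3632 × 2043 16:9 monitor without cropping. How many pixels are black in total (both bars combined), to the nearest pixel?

3246327 pixels

square is narrower than 16:9, so it spans the full height.
Content width = 2043 × 1/1 ≈ 2043.0000 px.
Leftover width: 3632 − 2043.0000 = 1589.0000 px.
Across the 2043-px span: 1589.0000 × 2043 ≈ 3246327 px.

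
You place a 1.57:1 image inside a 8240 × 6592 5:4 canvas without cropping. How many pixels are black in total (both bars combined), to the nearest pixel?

11071201 pixels

1.57:1 is wider than 5:4, so it spans the full width.
That makes the image 5248.4076 px tall (8240 / 1.570).
Black = 6592 − 5248.4076 = 1343.5924 px.
Bar area = 1343.5924 × 8240 ≈ 11071201 px.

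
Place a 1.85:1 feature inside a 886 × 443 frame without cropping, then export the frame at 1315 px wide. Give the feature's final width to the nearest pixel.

Fitted into 886×443, the feature spans the height; its width is 443 × 1.850 ≈ 819.55 px.
The frame scales by 1315/886 = 1.4842; 819.55 × 1.4842 ≈ 1216.38 px.

1216 px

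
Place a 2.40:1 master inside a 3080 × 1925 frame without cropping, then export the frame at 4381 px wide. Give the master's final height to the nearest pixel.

1825 px

Fitted into 3080×1925, the master spans the width; its height is 3080 / 2.400 ≈ 1283.33 px.
Scaling 3080 → 4381 is ×1.4224, so the height becomes 1283.33 × 1.4224 ≈ 1825.42 px.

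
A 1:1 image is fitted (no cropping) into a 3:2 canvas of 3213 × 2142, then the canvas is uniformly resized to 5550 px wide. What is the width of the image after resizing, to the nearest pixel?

At 3213×2142 the image is height-limited, so width = 2142 × 1/1 ≈ 2142.00 px.
Scaling 3213 → 5550 is ×1.7274, so the width becomes 2142.00 × 1.7274 ≈ 3700.00 px.

3700 px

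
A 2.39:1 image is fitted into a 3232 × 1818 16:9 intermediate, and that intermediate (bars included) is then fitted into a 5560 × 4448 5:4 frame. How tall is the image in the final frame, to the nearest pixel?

2326 px

2.39:1 in 3232×1818: fills the width, so the image is 3232.00 × 1352.30.
Second fit — the 16:9 canvas into 5560×4448 spans the width: 5560.00 × 3127.50 (×1.7203 from 3232×1818).
Applying the same ×1.7203: 1352.30 → 2326.36.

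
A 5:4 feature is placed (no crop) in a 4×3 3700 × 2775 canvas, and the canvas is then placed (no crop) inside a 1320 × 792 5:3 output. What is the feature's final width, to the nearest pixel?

990 px

First fit — 5:4 into 3700×2775 spans the height: 3468.75 × 2775.00.
Second fit — the 4×3 canvas into 1320×792 spans the height: 1056.00 × 792.00 (×0.2854 from 3700×2775).
The feature scales with it: width 3468.75 × 0.2854 ≈ 990.00.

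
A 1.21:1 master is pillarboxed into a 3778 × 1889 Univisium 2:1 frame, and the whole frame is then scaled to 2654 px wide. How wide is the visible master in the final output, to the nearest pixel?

1606 px

In the 3778×1889 frame the master fills the height: width = 1889 × 1.210 ≈ 2285.69 px.
The frame scales by 2654/3778 = 0.7025; 2285.69 × 0.7025 ≈ 1605.67 px.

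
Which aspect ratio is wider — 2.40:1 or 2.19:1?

2.40:1

2.4 and 2.19; 2.4 > 2.19.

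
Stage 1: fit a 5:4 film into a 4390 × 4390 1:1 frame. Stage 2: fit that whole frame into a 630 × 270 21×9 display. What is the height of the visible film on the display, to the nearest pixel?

216 px

Inside the 4390×4390 canvas the film is width-limited at 4390.00 × 3512.00.
The 1:1 canvas is height-limited in 630×270, giving 270.00 × 270.00; scale factor 0.0615.
So the film's height is 3512.00 × 0.0615 ≈ 216.00.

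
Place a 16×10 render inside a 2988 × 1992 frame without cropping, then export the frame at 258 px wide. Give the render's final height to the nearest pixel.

161 px

In the 2988×1992 frame the render fills the width: height = 2988 × 10/16 ≈ 1867.50 px.
Scaling 2988 → 258 is ×0.0863, so the height becomes 1867.50 × 0.0863 ≈ 161.25 px.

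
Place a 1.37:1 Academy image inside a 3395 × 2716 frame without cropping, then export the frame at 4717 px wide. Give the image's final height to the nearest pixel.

At 3395×2716 the image is width-limited, so height = 3395 / 1.370 ≈ 2478.10 px.
The frame scales by 4717/3395 = 1.3894; 2478.10 × 1.3894 ≈ 3443.07 px.

3443 px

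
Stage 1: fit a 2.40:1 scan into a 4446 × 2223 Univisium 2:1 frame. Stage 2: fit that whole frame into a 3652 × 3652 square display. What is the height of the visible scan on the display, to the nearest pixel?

First fit — 2.40:1 into 4446×2223 spans the width: 4446.00 × 1852.50.
Second fit — the Univisium 2:1 canvas into 3652×3652 spans the width: 3652.00 × 1826.00 (×0.8214 from 4446×2223).
Applying the same ×0.8214: 1852.50 → 1521.67.

1522 px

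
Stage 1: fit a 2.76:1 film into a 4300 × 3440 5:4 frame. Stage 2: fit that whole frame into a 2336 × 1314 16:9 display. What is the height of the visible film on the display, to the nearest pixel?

2.76:1 in 4300×3440: fills the width, so the film is 4300.00 × 1557.97.
The 5:4 canvas is height-limited in 2336×1314, giving 1642.50 × 1314.00; scale factor 0.3820.
The film scales with it: height 1557.97 × 0.3820 ≈ 595.11.

595 px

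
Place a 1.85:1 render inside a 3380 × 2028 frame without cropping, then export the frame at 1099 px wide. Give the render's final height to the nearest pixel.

594 px

Fitted into 3380×2028, the render spans the width; its height is 3380 / 1.850 ≈ 1827.03 px.
Scaling 3380 → 1099 is ×0.3251, so the height becomes 1827.03 × 0.3251 ≈ 594.05 px.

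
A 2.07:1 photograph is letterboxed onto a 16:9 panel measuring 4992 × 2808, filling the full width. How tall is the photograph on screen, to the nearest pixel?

2412 px

Content height = 4992 / 2.070 ≈ 2411.59 px.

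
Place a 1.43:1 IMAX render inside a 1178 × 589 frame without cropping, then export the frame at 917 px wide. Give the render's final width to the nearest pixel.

656 px

At 1178×589 the render is height-limited, so width = 589 × 1.430 ≈ 842.27 px.
Scaling 1178 → 917 is ×0.7784, so the width becomes 842.27 × 0.7784 ≈ 655.65 px.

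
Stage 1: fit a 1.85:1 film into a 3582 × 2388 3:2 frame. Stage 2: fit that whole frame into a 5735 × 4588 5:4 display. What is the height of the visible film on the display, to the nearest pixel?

3100 px

1.85:1 in 3582×2388: fills the width, so the film is 3582.00 × 1936.22.
Second fit — the 3:2 canvas into 5735×4588 spans the width: 5735.00 × 3823.33 (×1.6011 from 3582×2388).
Applying the same ×1.6011: 1936.22 → 3100.00.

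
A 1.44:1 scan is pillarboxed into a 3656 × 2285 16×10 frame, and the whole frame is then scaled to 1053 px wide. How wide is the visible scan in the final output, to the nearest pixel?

At 3656×2285 the scan is height-limited, so width = 2285 × 1.440 ≈ 3290.40 px.
The frame scales by 1053/3656 = 0.2880; 3290.40 × 0.2880 ≈ 947.70 px.

948 px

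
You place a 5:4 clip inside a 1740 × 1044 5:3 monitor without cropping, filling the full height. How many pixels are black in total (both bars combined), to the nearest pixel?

454140 pixels

The clip is 1044 × 5/4 ≈ 1305.0000 px wide.
Black = 1740 − 1305.0000 = 435.0000 px.
Bar area = 435.0000 × 1044 ≈ 454140 px.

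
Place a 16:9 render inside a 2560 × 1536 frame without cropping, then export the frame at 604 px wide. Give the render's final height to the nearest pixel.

340 px

At 2560×1536 the render is width-limited, so height = 2560 × 9/16 ≈ 1440.00 px.
The frame scales by 604/2560 = 0.2359; 1440.00 × 0.2359 ≈ 339.75 px.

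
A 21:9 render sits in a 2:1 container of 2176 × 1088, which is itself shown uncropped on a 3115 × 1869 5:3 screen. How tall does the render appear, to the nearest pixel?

1335 px

First fit — 21:9 into 2176×1088 spans the width: 2176.00 × 932.57.
2:1 in 3115×1869: fills the width, so the intermediate becomes 3115.00 × 1557.50 — a scale of ×1.4315.
The render scales with it: height 932.57 × 1.4315 ≈ 1335.00.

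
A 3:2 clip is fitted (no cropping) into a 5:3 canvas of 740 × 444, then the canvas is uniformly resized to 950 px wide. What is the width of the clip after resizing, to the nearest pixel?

In the 740×444 frame the clip fills the height: width = 444 × 3/2 ≈ 666.00 px.
Scaling 740 → 950 is ×1.2838, so the width becomes 666.00 × 1.2838 ≈ 855.00 px.

855 px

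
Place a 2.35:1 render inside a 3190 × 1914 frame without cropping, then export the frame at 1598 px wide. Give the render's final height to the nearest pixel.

In the 3190×1914 frame the render fills the width: height = 3190 / 2.350 ≈ 1357.45 px.
Resizing to 1598 px wide multiplies everything by 0.5009: 1357.45 → 680.00 px.

680 px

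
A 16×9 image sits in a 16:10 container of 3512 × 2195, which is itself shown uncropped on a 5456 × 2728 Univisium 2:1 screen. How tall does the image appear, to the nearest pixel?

16×9 in 3512×2195: fills the width, so the image is 3512.00 × 1975.50.
The 16:10 canvas is height-limited in 5456×2728, giving 4364.80 × 2728.00; scale factor 1.2428.
Applying the same ×1.2428: 1975.50 → 2455.20.

2455 px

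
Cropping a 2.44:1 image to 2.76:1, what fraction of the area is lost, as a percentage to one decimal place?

11.6%

The width stays; only height is cut (since 2.76:1 is wider than 2.44:1).
Area ratio = (2.440)/(2.760) = 88.41%; the remaining 11.59% is cropped out.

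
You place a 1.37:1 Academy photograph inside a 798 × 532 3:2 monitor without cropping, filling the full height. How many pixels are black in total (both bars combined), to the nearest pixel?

36793 pixels

Content width = 532 × 1.370 ≈ 728.8400 px.
Leftover width: 798 − 728.8400 = 69.1600 px.
Across the 532-px span: 69.1600 × 532 ≈ 36793 px.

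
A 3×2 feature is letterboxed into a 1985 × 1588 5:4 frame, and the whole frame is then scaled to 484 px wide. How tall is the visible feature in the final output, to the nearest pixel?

At 1985×1588 the feature is width-limited, so height = 1985 × 2/3 ≈ 1323.33 px.
Resizing to 484 px wide multiplies everything by 0.2438: 1323.33 → 322.67 px.

323 px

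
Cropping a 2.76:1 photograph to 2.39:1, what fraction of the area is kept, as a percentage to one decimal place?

Going from 2.76:1 to 2.39:1 means cutting width while keeping height.
Area ratio = (2.390)/(2.760) = 86.59% retained.

86.6%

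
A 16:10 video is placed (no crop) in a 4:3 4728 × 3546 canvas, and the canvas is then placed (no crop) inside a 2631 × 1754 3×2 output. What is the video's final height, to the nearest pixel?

First fit — 16:10 into 4728×3546 spans the width: 4728.00 × 2955.00.
The 4:3 canvas is height-limited in 2631×1754, giving 2338.67 × 1754.00; scale factor 0.4946.
So the video's height is 2955.00 × 0.4946 ≈ 1461.67.

1462 px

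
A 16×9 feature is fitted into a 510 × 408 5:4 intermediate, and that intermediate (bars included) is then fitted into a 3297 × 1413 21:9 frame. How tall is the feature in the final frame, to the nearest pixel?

994 px

First fit — 16×9 into 510×408 spans the width: 510.00 × 286.88.
Second fit — the 5:4 canvas into 3297×1413 spans the height: 1766.25 × 1413.00 (×3.4632 from 510×408).
So the feature's height is 286.88 × 3.4632 ≈ 993.52.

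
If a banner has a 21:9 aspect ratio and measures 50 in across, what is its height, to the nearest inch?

At 21:9, 50 × 9/21 ≈ 21.43.

21 in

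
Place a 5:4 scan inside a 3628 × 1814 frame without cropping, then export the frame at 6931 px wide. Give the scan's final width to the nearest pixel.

4332 px

In the 3628×1814 frame the scan fills the height: width = 1814 × 5/4 ≈ 2267.50 px.
Scaling 3628 → 6931 is ×1.9104, so the width becomes 2267.50 × 1.9104 ≈ 4331.88 px.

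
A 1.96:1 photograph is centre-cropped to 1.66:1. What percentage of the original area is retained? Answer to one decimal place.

84.7%

1.66:1 is narrower than 1.96:1, so the crop keeps the full height and trims the width.
Fraction kept = (1.660)/(1.960) ≈ 84.69%.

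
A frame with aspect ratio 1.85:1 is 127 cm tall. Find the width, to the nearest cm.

235 cm

127 × 1.850 = 234.95.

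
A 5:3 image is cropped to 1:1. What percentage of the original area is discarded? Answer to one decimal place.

40.0%

Going from 5:3 to 1:1 means cutting width while keeping height.
(1.000)/(1.667) ≈ 0.600 of the area survives, leaving 40.00% discarded.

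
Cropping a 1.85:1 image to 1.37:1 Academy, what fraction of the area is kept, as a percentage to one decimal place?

1.37:1 Academy is narrower than 1.85:1, so the crop keeps the full height and trims the width.
Area ratio = (1.370)/(1.850) = 74.05% retained.

74.1%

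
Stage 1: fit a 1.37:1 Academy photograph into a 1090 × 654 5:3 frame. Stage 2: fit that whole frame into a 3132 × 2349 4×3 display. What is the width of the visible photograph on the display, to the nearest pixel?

Inside the 1090×654 canvas the photograph is height-limited at 895.98 × 654.00.
Second fit — the 5:3 canvas into 3132×2349 spans the width: 3132.00 × 1879.20 (×2.8734 from 1090×654).
The photograph scales with it: width 895.98 × 2.8734 ≈ 2574.50.

2575 px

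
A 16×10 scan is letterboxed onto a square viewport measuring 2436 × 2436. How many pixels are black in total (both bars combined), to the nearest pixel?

2225286 pixels

Since 1.600 > 1.000, the scan is width-limited.
Content height = 2436 × 10/16 ≈ 1522.5000 px.
Leftover height: 2436 − 1522.5000 = 913.5000 px.
Bar area = 913.5000 × 2436 ≈ 2225286 px.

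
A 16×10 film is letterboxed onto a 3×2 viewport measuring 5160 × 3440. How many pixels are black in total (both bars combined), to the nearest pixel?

1109400 pixels

Since 1.600 > 1.500, the film is width-limited.
Content height = 5160 × 10/16 ≈ 3225.0000 px.
3440 − 3225.0000 = 215.0000 px of bars.
That's 215.0000 × 5160 ≈ 1109400 black pixels.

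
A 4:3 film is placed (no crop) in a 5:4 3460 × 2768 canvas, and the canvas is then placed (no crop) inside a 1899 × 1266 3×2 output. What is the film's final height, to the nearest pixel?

Inside the 3460×2768 canvas the film is width-limited at 3460.00 × 2595.00.
Second fit — the 5:4 canvas into 1899×1266 spans the height: 1582.50 × 1266.00 (×0.4574 from 3460×2768).
So the film's height is 2595.00 × 0.4574 ≈ 1186.88.

1187 px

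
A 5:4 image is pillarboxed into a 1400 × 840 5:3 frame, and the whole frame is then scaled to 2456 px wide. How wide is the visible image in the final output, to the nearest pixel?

Fitted into 1400×840, the image spans the height; its width is 840 × 5/4 ≈ 1050.00 px.
The frame scales by 2456/1400 = 1.7543; 1050.00 × 1.7543 ≈ 1842.00 px.

1842 px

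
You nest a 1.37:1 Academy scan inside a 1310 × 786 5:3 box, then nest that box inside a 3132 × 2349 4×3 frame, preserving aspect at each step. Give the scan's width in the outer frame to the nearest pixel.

1.37:1 Academy in 1310×786: fills the height, so the scan is 1076.82 × 786.00.
The 5:3 canvas is width-limited in 3132×2349, giving 3132.00 × 1879.20; scale factor 2.3908.
Applying the same ×2.3908: 1076.82 → 2574.50.

2575 px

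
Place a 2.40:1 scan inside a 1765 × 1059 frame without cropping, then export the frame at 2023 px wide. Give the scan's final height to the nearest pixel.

843 px

In the 1765×1059 frame the scan fills the width: height = 1765 / 2.400 ≈ 735.42 px.
Resizing to 2023 px wide multiplies everything by 1.1462: 735.42 → 842.92 px.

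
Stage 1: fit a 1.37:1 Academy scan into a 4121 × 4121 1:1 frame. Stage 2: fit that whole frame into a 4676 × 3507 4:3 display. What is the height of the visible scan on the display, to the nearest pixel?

2560 px

First fit — 1.37:1 Academy into 4121×4121 spans the width: 4121.00 × 3008.03.
The 1:1 canvas is height-limited in 4676×3507, giving 3507.00 × 3507.00; scale factor 0.8510.
So the scan's height is 3008.03 × 0.8510 ≈ 2559.85.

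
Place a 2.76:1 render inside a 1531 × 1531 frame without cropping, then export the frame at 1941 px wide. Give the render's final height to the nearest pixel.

703 px

At 1531×1531 the render is width-limited, so height = 1531 / 2.760 ≈ 554.71 px.
The frame scales by 1941/1531 = 1.2678; 554.71 × 1.2678 ≈ 703.26 px.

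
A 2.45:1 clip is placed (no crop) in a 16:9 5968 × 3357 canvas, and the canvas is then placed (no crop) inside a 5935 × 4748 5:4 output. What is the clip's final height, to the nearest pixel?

Inside the 5968×3357 canvas the clip is width-limited at 5968.00 × 2435.92.
16:9 in 5935×4748: fills the width, so the intermediate becomes 5935.00 × 3338.44 — a scale of ×0.9945.
The clip scales with it: height 2435.92 × 0.9945 ≈ 2422.45.

2422 px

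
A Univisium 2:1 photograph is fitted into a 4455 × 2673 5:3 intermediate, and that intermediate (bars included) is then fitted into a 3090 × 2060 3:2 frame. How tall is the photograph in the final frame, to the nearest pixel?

First fit — Univisium 2:1 into 4455×2673 spans the width: 4455.00 × 2227.50.
The 5:3 canvas is width-limited in 3090×2060, giving 3090.00 × 1854.00; scale factor 0.6936.
So the photograph's height is 2227.50 × 0.6936 ≈ 1545.00.

1545 px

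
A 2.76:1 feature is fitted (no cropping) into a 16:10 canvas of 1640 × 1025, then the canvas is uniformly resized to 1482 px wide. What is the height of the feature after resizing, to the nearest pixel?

At 1640×1025 the feature is width-limited, so height = 1640 / 2.760 ≈ 594.20 px.
The frame scales by 1482/1640 = 0.9037; 594.20 × 0.9037 ≈ 536.96 px.

537 px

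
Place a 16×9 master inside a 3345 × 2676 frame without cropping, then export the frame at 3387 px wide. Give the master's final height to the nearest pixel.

1905 px

At 3345×2676 the master is width-limited, so height = 3345 × 9/16 ≈ 1881.56 px.
Scaling 3345 → 3387 is ×1.0126, so the height becomes 1881.56 × 1.0126 ≈ 1905.19 px.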